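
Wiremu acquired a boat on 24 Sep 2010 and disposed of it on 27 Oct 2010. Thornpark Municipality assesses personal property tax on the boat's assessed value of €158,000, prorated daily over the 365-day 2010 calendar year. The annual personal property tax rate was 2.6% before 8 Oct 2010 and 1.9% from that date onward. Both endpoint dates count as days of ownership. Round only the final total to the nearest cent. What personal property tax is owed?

€322.06

24 Sep – 7 Oct 2010: 14 days at 2.6% → €158,000 × 2.6% × 14/365 = €157.5671
8 Oct – 27 Oct 2010: 20 days at 1.9% → €158,000 × 1.9% × 20/365 = €164.4932
Total = €322.0603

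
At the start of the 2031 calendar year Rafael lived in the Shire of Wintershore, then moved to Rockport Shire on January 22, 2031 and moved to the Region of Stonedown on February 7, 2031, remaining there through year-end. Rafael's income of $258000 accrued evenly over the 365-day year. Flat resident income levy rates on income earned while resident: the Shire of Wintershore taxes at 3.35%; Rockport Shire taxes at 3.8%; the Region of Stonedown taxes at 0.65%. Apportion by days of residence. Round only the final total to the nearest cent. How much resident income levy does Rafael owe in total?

$2434.04

The Shire of Wintershore, January 1 – January 21, 2031: 21 days → $258000 × 3.35% × 21/365 = $497.2685
Rockport Shire, January 22 – February 6, 2031: 16 days → $258000 × 3.8% × 16/365 = $429.7644
The Region of Stonedown, February 7 – December 31, 2031: 328 days → $258000 × 0.65% × 328/365 = $1507.0027
Total = $2434.0356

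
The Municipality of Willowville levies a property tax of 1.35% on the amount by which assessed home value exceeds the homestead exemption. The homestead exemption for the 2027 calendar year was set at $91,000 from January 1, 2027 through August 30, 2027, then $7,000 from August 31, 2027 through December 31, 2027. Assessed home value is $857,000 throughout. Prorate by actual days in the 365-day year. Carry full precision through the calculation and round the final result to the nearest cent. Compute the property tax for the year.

January 1 – August 30, 2027: 242 days, exemption $91,000 → ($857,000 − $91,000) × 1.35% × 242/365 = $6,856.2247
August 31 – December 31, 2027: 123 days, exemption $7,000 → ($857,000 − $7,000) × 1.35% × 123/365 = $3,866.9178
Total = $10,723.1425

$10,723.14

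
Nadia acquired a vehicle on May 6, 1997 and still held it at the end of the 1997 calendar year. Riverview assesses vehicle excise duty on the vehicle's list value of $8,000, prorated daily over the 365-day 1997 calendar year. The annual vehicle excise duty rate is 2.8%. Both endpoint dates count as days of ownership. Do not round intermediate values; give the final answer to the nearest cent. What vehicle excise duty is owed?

Days held (May 6 – December 31, 1997): 240 out of 365
Tax = $8,000 × 2.8% × 240/365 = $147.2877

$147.29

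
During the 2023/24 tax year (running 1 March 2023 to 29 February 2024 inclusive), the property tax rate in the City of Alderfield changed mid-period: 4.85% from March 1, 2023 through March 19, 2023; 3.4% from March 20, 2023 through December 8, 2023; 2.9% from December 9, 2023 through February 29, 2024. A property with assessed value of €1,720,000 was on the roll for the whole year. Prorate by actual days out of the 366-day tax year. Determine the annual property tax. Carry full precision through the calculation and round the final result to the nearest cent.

March 1 – March 19, 2023: 19 days at 4.85% → €1,720,000 × 4.85% × 19/366 = €4,330.5464
March 20 – December 8, 2023: 264 days at 3.4% → €1,720,000 × 3.4% × 264/366 = €42,182.2951
December 9, 2023 – February 29, 2024: 83 days at 2.9% → €1,720,000 × 2.9% × 83/366 = €11,311.5847
Total = €57,824.4262

€57,824.43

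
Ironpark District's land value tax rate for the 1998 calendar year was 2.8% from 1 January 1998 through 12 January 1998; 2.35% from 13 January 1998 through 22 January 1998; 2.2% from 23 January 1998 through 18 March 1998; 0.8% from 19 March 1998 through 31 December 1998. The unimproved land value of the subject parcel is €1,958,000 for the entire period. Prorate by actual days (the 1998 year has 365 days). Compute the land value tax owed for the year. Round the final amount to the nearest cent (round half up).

1 January – 12 January 1998: 12 days at 2.8% → €1,958,000 × 2.8% × 12/365 = €1,802.4329
13 January – 22 January 1998: 10 days at 2.35% → €1,958,000 × 2.35% × 10/365 = €1,260.6301
23 January – 18 March 1998: 55 days at 2.2% → €1,958,000 × 2.2% × 55/365 = €6,490.9041
19 March – 31 December 1998: 288 days at 0.8% → €1,958,000 × 0.8% × 288/365 = €12,359.5397
Total = €21,913.5068

€21,913.51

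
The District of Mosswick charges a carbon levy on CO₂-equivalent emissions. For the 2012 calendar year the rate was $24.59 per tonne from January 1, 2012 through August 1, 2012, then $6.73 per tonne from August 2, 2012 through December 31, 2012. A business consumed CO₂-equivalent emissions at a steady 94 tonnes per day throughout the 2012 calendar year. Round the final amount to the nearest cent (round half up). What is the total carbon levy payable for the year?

$590810.68

January 1 – August 1, 2012: 214 days × 94 tonnes/day = 20,116 tonnes at $24.59/tonne → $494652.44
August 2 – December 31, 2012: 152 days × 94 tonnes/day = 14,288 tonnes at $6.73/tonne → $96158.24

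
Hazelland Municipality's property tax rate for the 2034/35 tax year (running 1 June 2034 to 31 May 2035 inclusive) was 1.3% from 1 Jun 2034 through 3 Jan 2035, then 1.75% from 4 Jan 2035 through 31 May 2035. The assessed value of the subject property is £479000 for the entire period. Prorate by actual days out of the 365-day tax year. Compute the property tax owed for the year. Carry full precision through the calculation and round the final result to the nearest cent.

£7101.01

1 Jun 2034 – 3 Jan 2035: 217 days at 1.3% → £479000 × 1.3% × 217/365 = £3702.0795
4 Jan – 31 May 2035: 148 days at 1.75% → £479000 × 1.75% × 148/365 = £3398.9315
Total = £7101.0110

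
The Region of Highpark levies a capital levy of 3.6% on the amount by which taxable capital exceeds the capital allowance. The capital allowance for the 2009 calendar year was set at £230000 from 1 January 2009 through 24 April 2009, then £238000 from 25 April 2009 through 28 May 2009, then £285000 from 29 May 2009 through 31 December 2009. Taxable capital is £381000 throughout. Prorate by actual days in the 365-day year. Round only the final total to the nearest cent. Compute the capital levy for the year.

1 January – 24 April 2009: 114 days, exemption £230000 → (£381000 − £230000) × 3.6% × 114/365 = £1697.8192
25 April – 28 May 2009: 34 days, exemption £238000 → (£381000 − £238000) × 3.6% × 34/365 = £479.5397
29 May – 31 December 2009: 217 days, exemption £285000 → (£381000 − £285000) × 3.6% × 217/365 = £2054.6630
Total = £4232.0219

£4232.02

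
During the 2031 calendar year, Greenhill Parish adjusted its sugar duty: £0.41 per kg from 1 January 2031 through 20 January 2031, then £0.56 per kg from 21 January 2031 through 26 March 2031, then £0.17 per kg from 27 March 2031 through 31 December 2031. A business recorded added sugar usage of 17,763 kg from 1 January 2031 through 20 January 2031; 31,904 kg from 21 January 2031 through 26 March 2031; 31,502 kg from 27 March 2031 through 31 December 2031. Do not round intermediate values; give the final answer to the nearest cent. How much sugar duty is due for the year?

1 January – 20 January 2031: 17,763 kg at £0.41/kg → £7,282.83
21 January – 26 March 2031: 31,904 kg at £0.56/kg → £17,866.24
27 March – 31 December 2031: 31,502 kg at £0.17/kg → £5,355.34

£30,504.41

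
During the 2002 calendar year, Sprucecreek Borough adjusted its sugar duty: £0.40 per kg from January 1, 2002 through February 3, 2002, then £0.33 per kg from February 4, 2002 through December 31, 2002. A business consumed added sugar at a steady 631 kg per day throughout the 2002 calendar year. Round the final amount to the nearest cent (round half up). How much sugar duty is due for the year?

January 1 – February 3, 2002: 34 days × 631 kg/day = 21,454 kg at £0.40/kg → £8,581.60
February 4 – December 31, 2002: 331 days × 631 kg/day = 208,861 kg at £0.33/kg → £68,924.13

£77,505.73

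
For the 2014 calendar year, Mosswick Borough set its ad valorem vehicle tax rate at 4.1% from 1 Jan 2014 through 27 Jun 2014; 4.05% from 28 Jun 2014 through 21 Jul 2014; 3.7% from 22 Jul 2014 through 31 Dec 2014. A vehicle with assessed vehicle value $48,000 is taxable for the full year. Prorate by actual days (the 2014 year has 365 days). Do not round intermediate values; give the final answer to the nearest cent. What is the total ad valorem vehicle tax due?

$1,880.68

1 Jan – 27 Jun 2014: 178 days at 4.1% → $48,000 × 4.1% × 178/365 = $959.7370
28 Jun – 21 Jul 2014: 24 days at 4.05% → $48,000 × 4.05% × 24/365 = $127.8247
22 Jul – 31 Dec 2014: 163 days at 3.7% → $48,000 × 3.7% × 163/365 = $793.1178
Total = $1,880.6795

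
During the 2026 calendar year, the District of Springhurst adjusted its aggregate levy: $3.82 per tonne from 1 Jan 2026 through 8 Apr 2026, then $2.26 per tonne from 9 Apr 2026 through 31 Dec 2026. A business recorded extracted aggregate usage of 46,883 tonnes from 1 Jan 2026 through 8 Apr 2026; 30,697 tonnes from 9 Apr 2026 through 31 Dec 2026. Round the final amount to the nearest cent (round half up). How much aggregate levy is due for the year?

1 Jan – 8 Apr 2026: 46,883 tonnes at $3.82/tonne → $179,093.06
9 Apr – 31 Dec 2026: 30,697 tonnes at $2.26/tonne → $69,375.22

$248,468.28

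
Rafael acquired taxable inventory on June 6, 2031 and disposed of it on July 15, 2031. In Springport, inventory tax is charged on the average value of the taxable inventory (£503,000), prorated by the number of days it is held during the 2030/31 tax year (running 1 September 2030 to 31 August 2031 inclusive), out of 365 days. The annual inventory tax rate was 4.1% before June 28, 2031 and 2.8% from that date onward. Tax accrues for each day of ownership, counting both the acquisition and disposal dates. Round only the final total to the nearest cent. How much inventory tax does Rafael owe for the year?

June 6 – June 27, 2031: 22 days at 4.1% → £503,000 × 4.1% × 22/365 = £1,243.0301
June 28 – July 15, 2031: 18 days at 2.8% → £503,000 × 2.8% × 18/365 = £694.5534
Total = £1,937.5836

£1,937.58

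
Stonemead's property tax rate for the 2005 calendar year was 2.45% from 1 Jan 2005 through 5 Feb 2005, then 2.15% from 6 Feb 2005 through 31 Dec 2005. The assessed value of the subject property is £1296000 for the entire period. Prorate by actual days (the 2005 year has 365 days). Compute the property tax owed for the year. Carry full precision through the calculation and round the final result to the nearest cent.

1 Jan – 5 Feb 2005: 36 days at 2.45% → £1296000 × 2.45% × 36/365 = £3131.7041
6 Feb – 31 Dec 2005: 329 days at 2.15% → £1296000 × 2.15% × 329/365 = £25115.7699
Total = £28247.4740

£28247.47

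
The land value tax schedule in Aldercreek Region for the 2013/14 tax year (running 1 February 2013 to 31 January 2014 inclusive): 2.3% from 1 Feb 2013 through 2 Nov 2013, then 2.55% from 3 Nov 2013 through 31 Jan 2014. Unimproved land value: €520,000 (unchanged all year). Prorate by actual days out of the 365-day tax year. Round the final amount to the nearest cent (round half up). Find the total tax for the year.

€12,280.55

1 Feb – 2 Nov 2013: 275 days at 2.3% → €520,000 × 2.3% × 275/365 = €9,010.9589
3 Nov 2013 – 31 Jan 2014: 90 days at 2.55% → €520,000 × 2.55% × 90/365 = €3,269.5890
Total = €12,280.5479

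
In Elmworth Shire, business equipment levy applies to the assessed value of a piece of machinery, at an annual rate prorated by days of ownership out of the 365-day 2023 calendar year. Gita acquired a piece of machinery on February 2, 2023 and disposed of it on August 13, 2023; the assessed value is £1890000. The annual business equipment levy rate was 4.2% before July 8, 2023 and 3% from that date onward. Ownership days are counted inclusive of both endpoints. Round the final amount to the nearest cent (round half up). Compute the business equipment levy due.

£39674.47

February 2 – July 7, 2023: 156 days at 4.2% → £1890000 × 4.2% × 156/365 = £33926.7945
July 8 – August 13, 2023: 37 days at 3% → £1890000 × 3% × 37/365 = £5747.6712
Total = £39674.4658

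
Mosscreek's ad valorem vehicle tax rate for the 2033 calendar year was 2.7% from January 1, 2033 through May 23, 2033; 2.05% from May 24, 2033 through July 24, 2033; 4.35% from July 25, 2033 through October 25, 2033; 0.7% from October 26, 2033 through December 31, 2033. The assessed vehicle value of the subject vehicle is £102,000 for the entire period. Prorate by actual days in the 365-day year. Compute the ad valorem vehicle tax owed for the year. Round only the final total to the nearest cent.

January 1 – May 23, 2033: 143 days at 2.7% → £102,000 × 2.7% × 143/365 = £1,078.9644
May 24 – July 24, 2033: 62 days at 2.05% → £102,000 × 2.05% × 62/365 = £355.1836
July 25 – October 25, 2033: 93 days at 4.35% → £102,000 × 4.35% × 93/365 = £1,130.5233
October 26 – December 31, 2033: 67 days at 0.7% → £102,000 × 0.7% × 67/365 = £131.0630
Total = £2,695.7342

£2,695.73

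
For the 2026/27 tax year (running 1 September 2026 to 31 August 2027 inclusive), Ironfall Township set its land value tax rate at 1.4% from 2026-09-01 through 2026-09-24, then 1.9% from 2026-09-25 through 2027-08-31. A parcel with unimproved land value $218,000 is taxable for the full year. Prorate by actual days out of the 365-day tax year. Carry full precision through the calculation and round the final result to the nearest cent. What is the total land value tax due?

$4,070.33

2026-09-01 to 2026-09-24: 24 days at 1.4% → $218,000 × 1.4% × 24/365 = $200.6795
2026-09-25 to 2027-08-31: 341 days at 1.9% → $218,000 × 1.9% × 341/365 = $3,869.6493
Total = $4,070.3288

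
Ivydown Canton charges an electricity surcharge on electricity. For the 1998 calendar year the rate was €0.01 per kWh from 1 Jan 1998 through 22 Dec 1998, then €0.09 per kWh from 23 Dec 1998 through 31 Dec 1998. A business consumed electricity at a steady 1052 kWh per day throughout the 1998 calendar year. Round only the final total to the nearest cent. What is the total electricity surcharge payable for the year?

1 Jan – 22 Dec 1998: 356 days × 1052 kWh/day = 374,512 kWh at €0.01/kWh → €3,745.12
23 Dec – 31 Dec 1998: 9 days × 1052 kWh/day = 9,468 kWh at €0.09/kWh → €852.12

€4,597.24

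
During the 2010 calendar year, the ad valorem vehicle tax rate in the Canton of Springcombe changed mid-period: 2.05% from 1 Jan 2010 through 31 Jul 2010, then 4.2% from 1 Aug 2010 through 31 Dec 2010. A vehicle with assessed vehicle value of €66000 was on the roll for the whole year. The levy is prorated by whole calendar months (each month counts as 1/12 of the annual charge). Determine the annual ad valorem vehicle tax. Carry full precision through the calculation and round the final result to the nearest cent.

€1944.25

1 Jan – 31 Jul 2010: 7 months at 2.05% → €66000 × 2.05% × 7/12 = €789.2500
1 Aug – 31 Dec 2010: 5 months at 4.2% → €66000 × 4.2% × 5/12 = €1155.0000
Total = €1944.2500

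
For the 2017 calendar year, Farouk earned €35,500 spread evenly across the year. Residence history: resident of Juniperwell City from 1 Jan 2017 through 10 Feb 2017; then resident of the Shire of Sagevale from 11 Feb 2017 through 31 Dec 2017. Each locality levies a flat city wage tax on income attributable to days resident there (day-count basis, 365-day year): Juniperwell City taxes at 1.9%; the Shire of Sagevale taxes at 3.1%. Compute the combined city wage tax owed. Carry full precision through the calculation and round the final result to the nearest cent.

€1,052.65

Juniperwell City, 1 Jan – 10 Feb 2017: 41 days → €35,500 × 1.9% × 41/365 = €75.7658
The Shire of Sagevale, 11 Feb – 31 Dec 2017: 324 days → €35,500 × 3.1% × 324/365 = €976.8822
Total = €1,052.6479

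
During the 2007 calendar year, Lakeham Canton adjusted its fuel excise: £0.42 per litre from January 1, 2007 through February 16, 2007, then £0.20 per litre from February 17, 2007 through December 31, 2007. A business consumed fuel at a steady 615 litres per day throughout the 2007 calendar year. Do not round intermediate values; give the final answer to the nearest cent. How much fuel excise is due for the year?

£51,254.10

January 1 – February 16, 2007: 47 days × 615 litres/day = 28,905 litres at £0.42/litre → £12,140.10
February 17 – December 31, 2007: 318 days × 615 litres/day = 195,570 litres at £0.20/litre → £39,114.00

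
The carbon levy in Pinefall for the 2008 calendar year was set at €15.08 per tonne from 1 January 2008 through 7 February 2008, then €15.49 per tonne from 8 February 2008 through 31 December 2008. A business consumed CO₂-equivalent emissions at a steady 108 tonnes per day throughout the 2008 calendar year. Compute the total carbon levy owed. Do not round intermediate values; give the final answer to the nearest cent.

€610606.08

1 January – 7 February 2008: 38 days × 108 tonnes/day = 4,104 tonnes at €15.08/tonne → €61888.32
8 February – 31 December 2008: 328 days × 108 tonnes/day = 35,424 tonnes at €15.49/tonne → €548717.76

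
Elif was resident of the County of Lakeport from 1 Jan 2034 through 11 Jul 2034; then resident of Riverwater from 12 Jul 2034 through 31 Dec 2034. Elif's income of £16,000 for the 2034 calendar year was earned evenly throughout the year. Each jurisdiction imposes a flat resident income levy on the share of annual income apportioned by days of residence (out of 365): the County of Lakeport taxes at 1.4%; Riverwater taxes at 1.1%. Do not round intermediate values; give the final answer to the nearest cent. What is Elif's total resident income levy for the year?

The County of Lakeport, 1 Jan – 11 Jul 2034: 192 days → £16,000 × 1.4% × 192/365 = £117.8301
Riverwater, 12 Jul – 31 Dec 2034: 173 days → £16,000 × 1.1% × 173/365 = £83.4192
Total = £201.2493

£201.25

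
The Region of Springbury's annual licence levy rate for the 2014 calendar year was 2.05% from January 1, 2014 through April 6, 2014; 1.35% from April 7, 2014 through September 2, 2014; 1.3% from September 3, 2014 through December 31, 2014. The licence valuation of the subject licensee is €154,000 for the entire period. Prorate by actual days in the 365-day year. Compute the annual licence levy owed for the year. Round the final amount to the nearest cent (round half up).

January 1 – April 6, 2014: 96 days at 2.05% → €154,000 × 2.05% × 96/365 = €830.3342
April 7 – September 2, 2014: 149 days at 1.35% → €154,000 × 1.35% × 149/365 = €848.6877
September 3 – December 31, 2014: 120 days at 1.3% → €154,000 × 1.3% × 120/365 = €658.1918
Total = €2,337.2137

€2,337.21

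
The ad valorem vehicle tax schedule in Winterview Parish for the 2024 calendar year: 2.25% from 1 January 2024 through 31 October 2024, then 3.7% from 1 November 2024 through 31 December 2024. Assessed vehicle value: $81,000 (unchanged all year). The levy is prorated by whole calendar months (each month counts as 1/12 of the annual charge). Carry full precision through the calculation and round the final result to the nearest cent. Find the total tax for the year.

1 January – 31 October 2024: 10 months at 2.25% → $81,000 × 2.25% × 10/12 = $1,518.7500
1 November – 31 December 2024: 2 months at 3.7% → $81,000 × 3.7% × 2/12 = $499.5000
Total = $2,018.2500

$2,018.25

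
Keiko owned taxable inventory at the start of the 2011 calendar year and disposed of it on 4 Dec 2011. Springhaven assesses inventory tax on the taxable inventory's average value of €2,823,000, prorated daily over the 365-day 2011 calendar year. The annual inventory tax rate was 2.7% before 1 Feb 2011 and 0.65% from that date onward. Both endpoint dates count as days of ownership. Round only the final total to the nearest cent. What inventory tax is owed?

1 Jan – 31 Jan 2011: 31 days at 2.7% → €2,823,000 × 2.7% × 31/365 = €6,473.5644
1 Feb – 4 Dec 2011: 307 days at 0.65% → €2,823,000 × 0.65% × 307/365 = €15,433.6890
Total = €21,907.2534

€21,907.25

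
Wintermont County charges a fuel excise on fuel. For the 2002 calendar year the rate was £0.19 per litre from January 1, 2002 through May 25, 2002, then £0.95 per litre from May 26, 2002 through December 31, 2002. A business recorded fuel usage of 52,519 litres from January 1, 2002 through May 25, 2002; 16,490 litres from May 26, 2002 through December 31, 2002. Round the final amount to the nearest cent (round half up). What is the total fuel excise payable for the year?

January 1 – May 25, 2002: 52,519 litres at £0.19/litre → £9,978.61
May 26 – December 31, 2002: 16,490 litres at £0.95/litre → £15,665.50

£25,644.11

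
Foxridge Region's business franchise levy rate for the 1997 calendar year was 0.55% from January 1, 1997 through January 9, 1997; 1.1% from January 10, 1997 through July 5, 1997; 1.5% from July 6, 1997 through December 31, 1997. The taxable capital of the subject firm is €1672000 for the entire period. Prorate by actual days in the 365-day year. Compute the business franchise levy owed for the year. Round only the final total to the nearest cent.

€21445.12

January 1 – January 9, 1997: 9 days at 0.55% → €1672000 × 0.55% × 9/365 = €226.7507
January 10 – July 5, 1997: 177 days at 1.1% → €1672000 × 1.1% × 177/365 = €8918.8603
July 6 – December 31, 1997: 179 days at 1.5% → €1672000 × 1.5% × 179/365 = €12299.5068
Total = €21445.1178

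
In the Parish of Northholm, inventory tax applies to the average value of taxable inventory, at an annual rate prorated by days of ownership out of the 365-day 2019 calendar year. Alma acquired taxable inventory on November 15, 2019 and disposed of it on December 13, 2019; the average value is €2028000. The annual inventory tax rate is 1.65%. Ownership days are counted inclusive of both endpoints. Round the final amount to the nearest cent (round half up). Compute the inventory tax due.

Days held (November 15 – December 13, 2019): 29 out of 365
Tax = €2028000 × 1.65% × 29/365 = €2658.6247

€2658.62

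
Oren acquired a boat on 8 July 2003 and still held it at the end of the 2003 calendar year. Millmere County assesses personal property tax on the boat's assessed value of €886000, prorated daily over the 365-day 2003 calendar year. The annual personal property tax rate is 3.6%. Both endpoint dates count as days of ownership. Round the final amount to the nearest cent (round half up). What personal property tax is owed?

€15467.38

Days held (8 July – 31 December 2003): 177 out of 365
Tax = €886000 × 3.6% × 177/365 = €15467.3753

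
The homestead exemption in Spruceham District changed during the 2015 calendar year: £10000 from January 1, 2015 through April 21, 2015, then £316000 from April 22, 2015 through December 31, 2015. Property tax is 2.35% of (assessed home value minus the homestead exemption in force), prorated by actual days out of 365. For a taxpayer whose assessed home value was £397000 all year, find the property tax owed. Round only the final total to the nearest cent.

£4090.35

January 1 – April 21, 2015: 111 days, exemption £10000 → (£397000 − £10000) × 2.35% × 111/365 = £2765.7247
April 22 – December 31, 2015: 254 days, exemption £316000 → (£397000 − £316000) × 2.35% × 254/365 = £1324.6274
Total = £4090.3521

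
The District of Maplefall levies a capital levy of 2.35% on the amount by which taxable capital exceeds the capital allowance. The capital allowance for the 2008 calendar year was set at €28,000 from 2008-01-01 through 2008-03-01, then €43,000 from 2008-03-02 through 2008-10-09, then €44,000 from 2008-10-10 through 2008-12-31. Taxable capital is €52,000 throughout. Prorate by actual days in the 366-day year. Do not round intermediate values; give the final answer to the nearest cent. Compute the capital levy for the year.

2008-01-01 to 2008-03-01: 61 days, exemption €28,000 → (€52,000 − €28,000) × 2.35% × 61/366 = €94.0000
2008-03-02 to 2008-10-09: 222 days, exemption €43,000 → (€52,000 − €43,000) × 2.35% × 222/366 = €128.2869
2008-10-10 to 2008-12-31: 83 days, exemption €44,000 → (€52,000 − €44,000) × 2.35% × 83/366 = €42.6339
Total = €264.9208

€264.92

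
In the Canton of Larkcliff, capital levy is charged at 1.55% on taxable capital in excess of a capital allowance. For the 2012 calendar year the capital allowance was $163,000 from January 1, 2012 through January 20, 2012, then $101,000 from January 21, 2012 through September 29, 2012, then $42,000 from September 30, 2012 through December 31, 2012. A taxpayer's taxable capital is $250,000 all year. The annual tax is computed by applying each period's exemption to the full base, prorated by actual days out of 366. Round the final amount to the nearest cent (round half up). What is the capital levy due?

$2,489.36

January 1 – January 20, 2012: 20 days, exemption $163,000 → ($250,000 − $163,000) × 1.55% × 20/366 = $73.6885
January 21 – September 29, 2012: 253 days, exemption $101,000 → ($250,000 − $101,000) × 1.55% × 253/366 = $1,596.4577
September 30 – December 31, 2012: 93 days, exemption $42,000 → ($250,000 − $42,000) × 1.55% × 93/366 = $819.2131
Total = $2,489.3593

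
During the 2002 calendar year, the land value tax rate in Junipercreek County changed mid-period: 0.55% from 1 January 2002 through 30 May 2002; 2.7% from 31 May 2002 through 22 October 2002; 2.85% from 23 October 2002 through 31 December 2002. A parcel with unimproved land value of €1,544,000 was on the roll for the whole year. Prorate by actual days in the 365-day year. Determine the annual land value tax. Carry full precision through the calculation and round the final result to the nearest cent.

1 January – 30 May 2002: 150 days at 0.55% → €1,544,000 × 0.55% × 150/365 = €3,489.8630
31 May – 22 October 2002: 145 days at 2.7% → €1,544,000 × 2.7% × 145/365 = €16,560.9863
23 October – 31 December 2002: 70 days at 2.85% → €1,544,000 × 2.85% × 70/365 = €8,439.1233
Total = €28,489.9726

€28,489.97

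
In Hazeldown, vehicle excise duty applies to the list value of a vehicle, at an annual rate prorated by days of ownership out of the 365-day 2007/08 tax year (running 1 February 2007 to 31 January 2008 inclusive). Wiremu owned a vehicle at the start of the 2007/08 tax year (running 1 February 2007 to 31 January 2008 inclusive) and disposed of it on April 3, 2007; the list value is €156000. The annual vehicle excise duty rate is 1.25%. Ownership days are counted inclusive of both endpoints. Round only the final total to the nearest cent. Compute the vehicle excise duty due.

€331.23

Days held (February 1 – April 3, 2007): 62 out of 365
Tax = €156000 × 1.25% × 62/365 = €331.2329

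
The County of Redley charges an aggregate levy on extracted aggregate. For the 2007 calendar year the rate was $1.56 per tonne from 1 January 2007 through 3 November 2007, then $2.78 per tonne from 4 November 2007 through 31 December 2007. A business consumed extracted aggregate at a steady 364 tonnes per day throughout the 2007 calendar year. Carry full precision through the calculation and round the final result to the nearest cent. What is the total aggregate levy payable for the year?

$233018.24

1 January – 3 November 2007: 307 days × 364 tonnes/day = 111,748 tonnes at $1.56/tonne → $174326.88
4 November – 31 December 2007: 58 days × 364 tonnes/day = 21,112 tonnes at $2.78/tonne → $58691.36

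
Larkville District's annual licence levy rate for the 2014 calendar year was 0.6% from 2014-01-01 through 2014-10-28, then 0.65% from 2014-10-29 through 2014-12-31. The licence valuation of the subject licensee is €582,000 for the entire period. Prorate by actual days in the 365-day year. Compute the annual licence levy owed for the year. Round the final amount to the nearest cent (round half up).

2014-01-01 to 2014-10-28: 301 days at 0.6% → €582,000 × 0.6% × 301/365 = €2,879.7041
2014-10-29 to 2014-12-31: 64 days at 0.65% → €582,000 × 0.65% × 64/365 = €663.3205
Total = €3,543.0247

€3,543.02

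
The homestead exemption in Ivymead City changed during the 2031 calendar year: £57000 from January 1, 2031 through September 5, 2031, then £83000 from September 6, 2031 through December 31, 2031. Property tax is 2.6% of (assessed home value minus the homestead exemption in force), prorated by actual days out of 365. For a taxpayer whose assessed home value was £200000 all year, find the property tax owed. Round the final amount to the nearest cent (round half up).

£3501.31

January 1 – September 5, 2031: 248 days, exemption £57000 → (£200000 − £57000) × 2.6% × 248/365 = £2526.2027
September 6 – December 31, 2031: 117 days, exemption £83000 → (£200000 − £83000) × 2.6% × 117/365 = £975.1068
Total = £3501.3096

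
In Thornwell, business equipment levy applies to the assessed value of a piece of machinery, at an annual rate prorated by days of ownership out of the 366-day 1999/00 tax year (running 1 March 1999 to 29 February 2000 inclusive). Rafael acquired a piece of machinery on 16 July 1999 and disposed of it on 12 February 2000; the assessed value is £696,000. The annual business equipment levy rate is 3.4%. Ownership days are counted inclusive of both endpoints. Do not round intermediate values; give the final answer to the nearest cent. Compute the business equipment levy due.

£13,707.02

Days held (16 July 1999 – 12 February 2000): 212 out of 366
Tax = £696,000 × 3.4% × 212/366 = £13,707.0164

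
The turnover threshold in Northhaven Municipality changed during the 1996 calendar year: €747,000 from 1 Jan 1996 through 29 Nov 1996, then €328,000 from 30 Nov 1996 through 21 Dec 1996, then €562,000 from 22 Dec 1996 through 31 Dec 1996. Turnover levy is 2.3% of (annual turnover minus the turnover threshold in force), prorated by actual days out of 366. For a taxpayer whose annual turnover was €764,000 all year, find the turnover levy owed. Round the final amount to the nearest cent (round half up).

€1,086.53

1 Jan – 29 Nov 1996: 334 days, exemption €747,000 → (€764,000 − €747,000) × 2.3% × 334/366 = €356.8142
30 Nov – 21 Dec 1996: 22 days, exemption €328,000 → (€764,000 − €328,000) × 2.3% × 22/366 = €602.7760
22 Dec – 31 Dec 1996: 10 days, exemption €562,000 → (€764,000 − €562,000) × 2.3% × 10/366 = €126.9399
Total = €1,086.5301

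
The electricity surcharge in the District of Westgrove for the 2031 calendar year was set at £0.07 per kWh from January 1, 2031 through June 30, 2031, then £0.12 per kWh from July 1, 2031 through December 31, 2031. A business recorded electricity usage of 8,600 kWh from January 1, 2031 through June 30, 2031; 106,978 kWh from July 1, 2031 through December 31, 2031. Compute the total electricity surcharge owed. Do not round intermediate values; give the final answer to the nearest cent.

£13,439.36

January 1 – June 30, 2031: 8,600 kWh at £0.07/kWh → £602.00
July 1 – December 31, 2031: 106,978 kWh at £0.12/kWh → £12,837.36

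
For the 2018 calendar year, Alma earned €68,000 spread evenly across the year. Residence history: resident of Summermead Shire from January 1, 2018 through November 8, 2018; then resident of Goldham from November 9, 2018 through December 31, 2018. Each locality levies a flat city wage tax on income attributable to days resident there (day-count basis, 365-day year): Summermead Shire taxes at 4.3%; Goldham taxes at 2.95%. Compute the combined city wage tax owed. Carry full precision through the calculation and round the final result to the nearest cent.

Summermead Shire, January 1 – November 8, 2018: 312 days → €68,000 × 4.3% × 312/365 = €2,499.4192
Goldham, November 9 – December 31, 2018: 53 days → €68,000 × 2.95% × 53/365 = €291.2822
Total = €2,790.7014

€2,790.70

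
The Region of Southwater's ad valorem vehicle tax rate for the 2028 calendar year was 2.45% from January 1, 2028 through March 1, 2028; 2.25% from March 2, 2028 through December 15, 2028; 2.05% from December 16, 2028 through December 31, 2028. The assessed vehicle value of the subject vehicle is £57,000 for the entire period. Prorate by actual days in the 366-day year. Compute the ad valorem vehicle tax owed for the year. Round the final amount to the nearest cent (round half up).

£1,296.52

January 1 – March 1, 2028: 61 days at 2.45% → £57,000 × 2.45% × 61/366 = £232.7500
March 2 – December 15, 2028: 289 days at 2.25% → £57,000 × 2.25% × 289/366 = £1,012.6844
December 16 – December 31, 2028: 16 days at 2.05% → £57,000 × 2.05% × 16/366 = £51.0820
Total = £1,296.5164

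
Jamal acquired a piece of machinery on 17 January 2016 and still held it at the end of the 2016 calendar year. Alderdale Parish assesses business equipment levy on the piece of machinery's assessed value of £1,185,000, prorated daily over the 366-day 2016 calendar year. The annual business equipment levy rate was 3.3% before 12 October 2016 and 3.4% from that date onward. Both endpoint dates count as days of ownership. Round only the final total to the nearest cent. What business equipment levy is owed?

17 January – 11 October 2016: 269 days at 3.3% → £1,185,000 × 3.3% × 269/366 = £28,741.1066
12 October – 31 December 2016: 81 days at 3.4% → £1,185,000 × 3.4% × 81/366 = £8,916.6393
Total = £37,657.7459

£37,657.75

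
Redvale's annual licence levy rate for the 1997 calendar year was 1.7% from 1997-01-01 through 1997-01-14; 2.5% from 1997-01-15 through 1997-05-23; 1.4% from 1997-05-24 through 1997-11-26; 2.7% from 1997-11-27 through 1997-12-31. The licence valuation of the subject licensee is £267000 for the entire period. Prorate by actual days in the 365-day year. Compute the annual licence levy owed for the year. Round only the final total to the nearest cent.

£5139.57

1997-01-01 to 1997-01-14: 14 days at 1.7% → £267000 × 1.7% × 14/365 = £174.0986
1997-01-15 to 1997-05-23: 129 days at 2.5% → £267000 × 2.5% × 129/365 = £2359.1096
1997-05-24 to 1997-11-26: 187 days at 1.4% → £267000 × 1.4% × 187/365 = £1915.0849
1997-11-27 to 1997-12-31: 35 days at 2.7% → £267000 × 2.7% × 35/365 = £691.2740
Total = £5139.5671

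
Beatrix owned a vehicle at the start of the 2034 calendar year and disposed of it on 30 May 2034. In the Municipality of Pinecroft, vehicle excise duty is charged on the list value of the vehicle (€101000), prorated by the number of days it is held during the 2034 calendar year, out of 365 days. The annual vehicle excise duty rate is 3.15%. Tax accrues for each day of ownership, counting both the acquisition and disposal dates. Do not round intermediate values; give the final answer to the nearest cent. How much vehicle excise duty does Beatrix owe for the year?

€1307.47

Days held (1 January – 30 May 2034): 150 out of 365
Tax = €101000 × 3.15% × 150/365 = €1307.4658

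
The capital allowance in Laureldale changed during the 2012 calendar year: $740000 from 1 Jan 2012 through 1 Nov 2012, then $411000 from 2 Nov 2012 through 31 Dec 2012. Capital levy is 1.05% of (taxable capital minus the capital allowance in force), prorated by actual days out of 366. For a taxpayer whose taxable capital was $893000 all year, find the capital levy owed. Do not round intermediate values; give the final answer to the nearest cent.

1 Jan – 1 Nov 2012: 306 days, exemption $740000 → ($893000 − $740000) × 1.05% × 306/366 = $1343.1393
2 Nov – 31 Dec 2012: 60 days, exemption $411000 → ($893000 − $411000) × 1.05% × 60/366 = $829.6721
Total = $2172.8115

$2172.81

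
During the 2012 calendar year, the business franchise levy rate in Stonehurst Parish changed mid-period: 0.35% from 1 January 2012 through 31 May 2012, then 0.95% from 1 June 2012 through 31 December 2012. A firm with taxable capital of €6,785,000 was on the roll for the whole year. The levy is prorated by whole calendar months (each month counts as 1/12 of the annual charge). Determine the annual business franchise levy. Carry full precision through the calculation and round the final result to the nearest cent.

€47,495.00

1 January – 31 May 2012: 5 months at 0.35% → €6,785,000 × 0.35% × 5/12 = €9,894.7917
1 June – 31 December 2012: 7 months at 0.95% → €6,785,000 × 0.95% × 7/12 = €37,600.2083
Total = €47,495.0000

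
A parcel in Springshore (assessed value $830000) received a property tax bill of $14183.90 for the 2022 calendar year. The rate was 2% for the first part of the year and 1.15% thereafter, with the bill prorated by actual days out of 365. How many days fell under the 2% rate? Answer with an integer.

Let d = days at the first rate; then 365 − d days at the second rate.
$830000 × [2%·d + 1.15%·(365−d)] / 365 = $14183.90
Solving gives d = 240, so the new rate took effect on 29 Aug 2022.

240 days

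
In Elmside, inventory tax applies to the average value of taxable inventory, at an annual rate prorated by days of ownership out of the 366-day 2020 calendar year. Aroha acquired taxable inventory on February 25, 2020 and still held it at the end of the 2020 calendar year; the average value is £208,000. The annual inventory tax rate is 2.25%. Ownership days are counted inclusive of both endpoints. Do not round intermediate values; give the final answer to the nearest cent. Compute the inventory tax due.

Days held (February 25 – December 31, 2020): 311 out of 366
Tax = £208,000 × 2.25% × 311/366 = £3,976.7213

£3,976.72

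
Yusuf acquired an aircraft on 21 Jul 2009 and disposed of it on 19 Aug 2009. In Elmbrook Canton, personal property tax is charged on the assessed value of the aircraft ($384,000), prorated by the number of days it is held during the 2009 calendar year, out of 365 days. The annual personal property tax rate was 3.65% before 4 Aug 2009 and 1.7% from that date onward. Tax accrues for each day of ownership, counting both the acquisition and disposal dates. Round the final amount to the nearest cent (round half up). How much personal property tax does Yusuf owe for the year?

21 Jul – 3 Aug 2009: 14 days at 3.65% → $384,000 × 3.65% × 14/365 = $537.6000
4 Aug – 19 Aug 2009: 16 days at 1.7% → $384,000 × 1.7% × 16/365 = $286.1589
Total = $823.7589

$823.76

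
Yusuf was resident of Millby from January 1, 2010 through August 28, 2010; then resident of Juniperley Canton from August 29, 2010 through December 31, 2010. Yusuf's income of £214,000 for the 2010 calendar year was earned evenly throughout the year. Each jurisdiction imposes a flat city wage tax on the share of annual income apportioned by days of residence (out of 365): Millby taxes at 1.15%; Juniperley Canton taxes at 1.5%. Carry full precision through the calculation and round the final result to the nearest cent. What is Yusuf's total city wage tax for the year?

Millby, January 1 – August 28, 2010: 240 days → £214,000 × 1.15% × 240/365 = £1,618.1918
Juniperley Canton, August 29 – December 31, 2010: 125 days → £214,000 × 1.5% × 125/365 = £1,099.3151
Total = £2,717.5068

£2,717.51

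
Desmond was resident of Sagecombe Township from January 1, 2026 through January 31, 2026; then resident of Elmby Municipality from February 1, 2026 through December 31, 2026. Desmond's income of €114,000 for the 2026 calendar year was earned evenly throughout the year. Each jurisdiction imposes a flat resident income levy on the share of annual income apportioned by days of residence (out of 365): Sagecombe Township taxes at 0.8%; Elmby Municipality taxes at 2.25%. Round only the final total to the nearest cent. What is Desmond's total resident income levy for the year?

€2,424.61

Sagecombe Township, January 1 – January 31, 2026: 31 days → €114,000 × 0.8% × 31/365 = €77.4575
Elmby Municipality, February 1 – December 31, 2026: 334 days → €114,000 × 2.25% × 334/365 = €2,347.1507
Total = €2,424.6082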